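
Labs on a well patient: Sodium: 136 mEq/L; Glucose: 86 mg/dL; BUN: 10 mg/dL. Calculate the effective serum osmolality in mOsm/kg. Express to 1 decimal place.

276.8 mOsm/kg

Effective osmolality excludes urea (freely permeant across cell membranes):
2·Na + glucose/18
= 2·136 + 86/18
= 272 + 4.78
= 276.78 mOsm/kg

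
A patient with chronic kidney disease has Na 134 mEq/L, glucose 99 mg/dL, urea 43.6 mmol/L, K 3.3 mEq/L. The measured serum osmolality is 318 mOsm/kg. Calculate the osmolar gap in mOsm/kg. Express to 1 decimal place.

0.9 mOsm/kg

Calculated osmolality = 2·Na + glucose/18 + urea
= 2·134 + 99/18 + 43.6
= 268 + 5.50 + 43.60
= 317.1 mOsm/kg ≈ 317.1 mOsm/kg
Osmolar gap = measured − calculated = 318 − 317.1 = 0.9 mOsm/kg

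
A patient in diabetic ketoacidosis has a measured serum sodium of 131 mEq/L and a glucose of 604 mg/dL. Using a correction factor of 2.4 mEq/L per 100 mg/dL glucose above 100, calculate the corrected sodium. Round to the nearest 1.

143 mEq/L

Corrected Na = measured Na + 2.4 · (glucose − 100)/100
= 131 + 2.4 · (604 − 100)/100
= 131 + 12.1
= 143.1 mEq/L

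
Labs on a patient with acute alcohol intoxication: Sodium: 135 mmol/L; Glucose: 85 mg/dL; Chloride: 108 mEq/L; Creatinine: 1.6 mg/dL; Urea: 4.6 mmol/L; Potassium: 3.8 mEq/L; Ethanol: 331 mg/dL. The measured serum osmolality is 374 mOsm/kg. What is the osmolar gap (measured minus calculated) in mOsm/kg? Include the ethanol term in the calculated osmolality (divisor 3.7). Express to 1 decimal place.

5.2 mOsm/kg

Calculated osmolality = 2·Na + glucose/18 + urea + ethanol/3.7
= 2·135 + 85/18 + 4.6 + 331/3.7
= 270 + 4.72 + 4.60 + 89.46
= 368.78 mOsm/kg ≈ 368.8 mOsm/kg
Osmolar gap = measured − calculated = 374 − 368.8 = 5.2 mOsm/kg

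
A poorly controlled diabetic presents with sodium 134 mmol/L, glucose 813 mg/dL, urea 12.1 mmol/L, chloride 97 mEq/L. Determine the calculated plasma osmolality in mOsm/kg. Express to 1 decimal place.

325.3 mOsm/kg

Calculated osmolality = 2·Na + glucose/18 + urea
= 2·134 + 813/18 + 12.1
= 268 + 45.17 + 12.10
= 325.27 mOsm/kg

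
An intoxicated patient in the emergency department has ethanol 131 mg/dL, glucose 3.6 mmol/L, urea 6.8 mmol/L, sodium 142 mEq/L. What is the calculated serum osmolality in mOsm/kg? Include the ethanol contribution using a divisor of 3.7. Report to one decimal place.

329.8 mOsm/kg

Calculated osmolality = 2·Na + glucose + urea + ethanol/3.7
= 2·142 + 3.6 + 6.8 + 131/3.7
= 284 + 3.60 + 6.80 + 35.41
= 329.81 mOsm/kg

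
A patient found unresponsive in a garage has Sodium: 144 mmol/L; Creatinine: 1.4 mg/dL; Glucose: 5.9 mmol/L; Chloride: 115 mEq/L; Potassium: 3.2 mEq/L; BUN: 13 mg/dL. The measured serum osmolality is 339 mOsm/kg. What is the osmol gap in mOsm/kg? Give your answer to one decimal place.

Calculated osmolality = 2·Na + glucose + BUN/2.8
= 2·144 + 5.9 + 13/2.8
= 288 + 5.90 + 4.64
= 298.54 mOsm/kg ≈ 298.5 mOsm/kg
Osmolar gap = measured − calculated = 339 − 298.5 = 40.5 mOsm/kg

40.5 mOsm/kg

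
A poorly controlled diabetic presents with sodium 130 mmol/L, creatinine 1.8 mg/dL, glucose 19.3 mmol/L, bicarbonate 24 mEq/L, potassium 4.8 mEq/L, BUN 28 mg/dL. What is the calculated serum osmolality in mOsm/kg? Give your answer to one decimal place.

Calculated osmolality = 2·Na + glucose + BUN/2.8
= 2·130 + 19.3 + 28/2.8
= 260 + 19.30 + 10
= 289.3 mOsm/kg

289.3 mOsm/kg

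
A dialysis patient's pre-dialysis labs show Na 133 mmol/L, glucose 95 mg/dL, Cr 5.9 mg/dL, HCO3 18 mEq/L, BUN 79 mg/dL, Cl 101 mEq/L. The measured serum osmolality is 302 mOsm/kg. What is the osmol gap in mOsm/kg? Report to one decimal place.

Calculated osmolality = 2·Na + glucose/18 + BUN/2.8
= 2·133 + 95/18 + 79/2.8
= 266 + 5.28 + 28.21
= 299.49 mOsm/kg ≈ 299.5 mOsm/kg
Osmolar gap = measured − calculated = 302 − 299.5 = 2.5 mOsm/kg

2.5 mOsm/kg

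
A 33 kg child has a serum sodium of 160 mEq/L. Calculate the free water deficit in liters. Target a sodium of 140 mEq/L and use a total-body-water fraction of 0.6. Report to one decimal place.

2.8 L

TBW = 0.6 · 33 = 19.8 L
Free water deficit = TBW · (Na/140 − 1)
= 19.8 · (160/140 − 1)
= 19.8 · 0.1429
= 2.83 L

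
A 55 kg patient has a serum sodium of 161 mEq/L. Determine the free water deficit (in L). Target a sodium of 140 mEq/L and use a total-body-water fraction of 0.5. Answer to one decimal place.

4.1 L

TBW = 0.5 · 55 = 27.5 L
Free water deficit = TBW · (Na/140 − 1)
= 27.5 · (161/140 − 1)
= 27.5 · 0.15
= 4.12 L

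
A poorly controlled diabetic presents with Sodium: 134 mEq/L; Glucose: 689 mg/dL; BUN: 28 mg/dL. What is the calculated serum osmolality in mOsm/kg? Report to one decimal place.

Calculated osmolality = 2·Na + glucose/18 + BUN/2.8
= 2·134 + 689/18 + 28/2.8
= 268 + 38.28 + 10
= 316.28 mOsm/kg

316.3 mOsm/kg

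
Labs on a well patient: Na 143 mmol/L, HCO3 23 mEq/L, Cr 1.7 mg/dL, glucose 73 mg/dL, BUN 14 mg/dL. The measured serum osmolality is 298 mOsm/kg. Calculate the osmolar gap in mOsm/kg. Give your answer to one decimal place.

Calculated osmolality = 2·Na + glucose/18 + BUN/2.8
= 2·143 + 73/18 + 14/2.8
= 286 + 4.06 + 5
= 295.06 mOsm/kg ≈ 295.1 mOsm/kg
Osmolar gap = measured − calculated = 298 − 295.1 = 2.9 mOsm/kg

2.9 mOsm/kg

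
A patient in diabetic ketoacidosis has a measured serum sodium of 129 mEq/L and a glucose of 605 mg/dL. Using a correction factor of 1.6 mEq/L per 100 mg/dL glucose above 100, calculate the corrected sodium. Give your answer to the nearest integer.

137 mEq/L

Corrected Na = measured Na + 1.6 · (glucose − 100)/100
= 129 + 1.6 · (605 − 100)/100
= 129 + 8.1
= 137.1 mEq/L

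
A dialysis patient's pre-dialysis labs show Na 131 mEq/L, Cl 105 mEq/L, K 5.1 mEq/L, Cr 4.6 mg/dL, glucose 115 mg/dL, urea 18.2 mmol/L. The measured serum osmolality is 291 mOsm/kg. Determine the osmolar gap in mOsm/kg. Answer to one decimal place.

Calculated osmolality = 2·Na + glucose/18 + urea
= 2·131 + 115/18 + 18.2
= 262 + 6.39 + 18.20
= 286.59 mOsm/kg ≈ 286.6 mOsm/kg
Osmolar gap = measured − calculated = 291 − 286.6 = 4.4 mOsm/kg

4.4 mOsm/kg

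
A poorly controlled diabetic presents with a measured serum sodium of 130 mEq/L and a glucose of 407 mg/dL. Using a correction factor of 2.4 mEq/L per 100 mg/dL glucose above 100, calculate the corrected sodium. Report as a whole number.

137 mEq/L

Corrected Na = measured Na + 2.4 · (glucose − 100)/100
= 130 + 2.4 · (407 − 100)/100
= 130 + 7.4
= 137.4 mEq/L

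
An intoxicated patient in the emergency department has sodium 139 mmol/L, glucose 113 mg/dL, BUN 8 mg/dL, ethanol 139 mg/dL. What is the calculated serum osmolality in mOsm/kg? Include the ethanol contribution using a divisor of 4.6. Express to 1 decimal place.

Calculated osmolality = 2·Na + glucose/18 + BUN/2.8 + ethanol/4.6
= 2·139 + 113/18 + 8/2.8 + 139/4.6
= 278 + 6.28 + 2.86 + 30.22
= 317.36 mOsm/kg

317.4 mOsm/kg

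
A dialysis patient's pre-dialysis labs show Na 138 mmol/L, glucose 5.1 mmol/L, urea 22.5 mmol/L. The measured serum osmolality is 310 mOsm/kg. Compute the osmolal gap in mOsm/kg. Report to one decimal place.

Calculated osmolality = 2·Na + glucose + urea
= 2·138 + 5.1 + 22.5
= 276 + 5.10 + 22.50
= 303.6 mOsm/kg ≈ 303.6 mOsm/kg
Osmolar gap = measured − calculated = 310 − 303.6 = 6.4 mOsm/kg

6.4 mOsm/kg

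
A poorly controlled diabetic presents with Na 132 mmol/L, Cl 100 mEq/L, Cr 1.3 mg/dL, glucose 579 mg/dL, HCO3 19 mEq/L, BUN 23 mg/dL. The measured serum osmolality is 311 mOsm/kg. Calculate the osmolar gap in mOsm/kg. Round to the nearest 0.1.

Calculated osmolality = 2·Na + glucose/18 + BUN/2.8
= 2·132 + 579/18 + 23/2.8
= 264 + 32.17 + 8.21
= 304.38 mOsm/kg ≈ 304.4 mOsm/kg
Osmolar gap = measured − calculated = 311 − 304.4 = 6.6 mOsm/kg

6.6 mOsm/kg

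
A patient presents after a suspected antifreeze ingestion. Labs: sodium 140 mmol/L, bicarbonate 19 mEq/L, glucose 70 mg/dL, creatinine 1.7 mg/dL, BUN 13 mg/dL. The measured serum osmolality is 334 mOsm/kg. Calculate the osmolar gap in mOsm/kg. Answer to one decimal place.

45.5 mOsm/kg

Calculated osmolality = 2·Na + glucose/18 + BUN/2.8
= 2·140 + 70/18 + 13/2.8
= 280 + 3.89 + 4.64
= 288.53 mOsm/kg ≈ 288.5 mOsm/kg
Osmolar gap = measured − calculated = 334 − 288.5 = 45.5 mOsm/kg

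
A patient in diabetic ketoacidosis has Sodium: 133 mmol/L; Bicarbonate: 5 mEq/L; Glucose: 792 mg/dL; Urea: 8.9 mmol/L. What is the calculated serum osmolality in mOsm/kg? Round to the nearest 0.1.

Calculated osmolality = 2·Na + glucose/18 + urea
= 2·133 + 792/18 + 8.9
= 266 + 44 + 8.90
= 318.9 mOsm/kg

318.9 mOsm/kg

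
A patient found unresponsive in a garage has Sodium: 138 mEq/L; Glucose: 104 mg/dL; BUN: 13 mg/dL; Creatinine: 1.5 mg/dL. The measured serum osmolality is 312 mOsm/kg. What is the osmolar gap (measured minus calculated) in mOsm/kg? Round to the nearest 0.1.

25.6 mOsm/kg

Calculated osmolality = 2·Na + glucose/18 + BUN/2.8
= 2·138 + 104/18 + 13/2.8
= 276 + 5.78 + 4.64
= 286.42 mOsm/kg ≈ 286.4 mOsm/kg
Osmolar gap = measured − calculated = 312 − 286.4 = 25.6 mOsm/kg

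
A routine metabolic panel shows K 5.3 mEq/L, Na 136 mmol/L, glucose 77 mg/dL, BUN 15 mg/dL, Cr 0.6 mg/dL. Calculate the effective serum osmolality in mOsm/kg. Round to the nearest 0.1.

276.3 mOsm/kg

Effective osmolality excludes urea (freely permeant across cell membranes):
2·Na + glucose/18
= 2·136 + 77/18
= 272 + 4.28
= 276.28 mOsm/kg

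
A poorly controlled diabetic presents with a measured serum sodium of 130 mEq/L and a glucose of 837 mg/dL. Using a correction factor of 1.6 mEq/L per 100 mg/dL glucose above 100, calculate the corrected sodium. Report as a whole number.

Corrected Na = measured Na + 1.6 · (glucose − 100)/100
= 130 + 1.6 · (837 − 100)/100
= 130 + 11.8
= 141.8 mEq/L

142 mEq/L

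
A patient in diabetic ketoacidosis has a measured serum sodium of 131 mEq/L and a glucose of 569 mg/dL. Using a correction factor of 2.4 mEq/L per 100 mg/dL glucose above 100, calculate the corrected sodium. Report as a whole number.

142 mEq/L

Corrected Na = measured Na + 2.4 · (glucose − 100)/100
= 131 + 2.4 · (569 − 100)/100
= 131 + 11.3
= 142.3 mEq/L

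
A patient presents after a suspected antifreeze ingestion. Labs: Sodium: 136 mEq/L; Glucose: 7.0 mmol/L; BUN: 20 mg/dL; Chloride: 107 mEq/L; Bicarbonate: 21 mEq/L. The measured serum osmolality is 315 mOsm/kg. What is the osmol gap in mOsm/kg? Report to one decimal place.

28.9 mOsm/kg

Calculated osmolality = 2·Na + glucose + BUN/2.8
= 2·136 + 7 + 20/2.8
= 272 + 7 + 7.14
= 286.14 mOsm/kg ≈ 286.1 mOsm/kg
Osmolar gap = measured − calculated = 315 − 286.1 = 28.9 mOsm/kg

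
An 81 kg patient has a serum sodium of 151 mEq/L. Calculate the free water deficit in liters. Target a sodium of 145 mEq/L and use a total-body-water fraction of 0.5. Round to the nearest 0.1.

TBW = 0.5 · 81 = 40.5 L
Free water deficit = TBW · (Na/145 − 1)
= 40.5 · (151/145 − 1)
= 40.5 · 0.0414
= 1.68 L

1.7 L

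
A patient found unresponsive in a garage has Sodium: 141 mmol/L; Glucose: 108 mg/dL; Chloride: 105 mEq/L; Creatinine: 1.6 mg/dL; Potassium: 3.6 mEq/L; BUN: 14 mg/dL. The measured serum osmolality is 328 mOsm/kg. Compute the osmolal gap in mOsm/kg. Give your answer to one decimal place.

Calculated osmolality = 2·Na + glucose/18 + BUN/2.8
= 2·141 + 108/18 + 14/2.8
= 282 + 6 + 5
= 293 mOsm/kg ≈ 293.0 mOsm/kg
Osmolar gap = measured − calculated = 328 − 293.0 = 35.0 mOsm/kg

35.0 mOsm/kg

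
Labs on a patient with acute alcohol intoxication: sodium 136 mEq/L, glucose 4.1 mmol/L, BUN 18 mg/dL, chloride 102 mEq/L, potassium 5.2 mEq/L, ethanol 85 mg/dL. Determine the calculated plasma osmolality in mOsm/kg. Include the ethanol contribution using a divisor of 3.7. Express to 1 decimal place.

Calculated osmolality = 2·Na + glucose + BUN/2.8 + ethanol/3.7
= 2·136 + 4.1 + 18/2.8 + 85/3.7
= 272 + 4.10 + 6.43 + 22.97
= 305.5 mOsm/kg

305.5 mOsm/kg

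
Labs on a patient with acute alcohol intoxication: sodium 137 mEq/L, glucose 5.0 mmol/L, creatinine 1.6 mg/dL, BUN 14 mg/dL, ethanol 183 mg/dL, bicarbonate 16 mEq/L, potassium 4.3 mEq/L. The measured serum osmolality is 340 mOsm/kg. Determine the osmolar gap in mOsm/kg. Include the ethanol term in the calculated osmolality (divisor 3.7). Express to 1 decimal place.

Calculated osmolality = 2·Na + glucose + BUN/2.8 + ethanol/3.7
= 2·137 + 5 + 14/2.8 + 183/3.7
= 274 + 5 + 5 + 49.46
= 333.46 mOsm/kg ≈ 333.5 mOsm/kg
Osmolar gap = measured − calculated = 340 − 333.5 = 6.5 mOsm/kg

6.5 mOsm/kg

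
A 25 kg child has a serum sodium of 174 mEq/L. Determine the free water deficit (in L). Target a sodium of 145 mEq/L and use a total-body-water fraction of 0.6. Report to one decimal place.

3.0 L

TBW = 0.6 · 25 = 15 L
Free water deficit = TBW · (Na/145 − 1)
= 15 · (174/145 − 1)
= 15 · 0.2
= 3 L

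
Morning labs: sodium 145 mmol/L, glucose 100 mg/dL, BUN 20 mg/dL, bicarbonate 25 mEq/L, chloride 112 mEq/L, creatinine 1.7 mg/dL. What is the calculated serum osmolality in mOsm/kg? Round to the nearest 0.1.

302.7 mOsm/kg

Calculated osmolality = 2·Na + glucose/18 + BUN/2.8
= 2·145 + 100/18 + 20/2.8
= 290 + 5.56 + 7.14
= 302.7 mOsm/kg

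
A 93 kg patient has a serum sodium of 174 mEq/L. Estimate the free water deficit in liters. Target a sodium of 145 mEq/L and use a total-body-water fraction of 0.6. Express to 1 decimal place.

11.2 L

TBW = 0.6 · 93 = 55.8 L
Free water deficit = TBW · (Na/145 − 1)
= 55.8 · (174/145 − 1)
= 55.8 · 0.2
= 11.16 L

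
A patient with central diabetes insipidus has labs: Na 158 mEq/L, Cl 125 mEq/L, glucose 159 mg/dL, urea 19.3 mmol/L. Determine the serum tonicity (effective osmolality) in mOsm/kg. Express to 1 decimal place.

Effective osmolality excludes urea (freely permeant across cell membranes):
2·Na + glucose/18
= 2·158 + 159/18
= 316 + 8.83
= 324.83 mOsm/kg

324.8 mOsm/kg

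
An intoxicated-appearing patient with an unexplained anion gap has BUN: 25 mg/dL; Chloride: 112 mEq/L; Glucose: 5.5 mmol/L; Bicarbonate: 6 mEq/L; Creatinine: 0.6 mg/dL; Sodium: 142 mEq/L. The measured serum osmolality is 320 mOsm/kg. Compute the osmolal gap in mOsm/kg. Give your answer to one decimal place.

Calculated osmolality = 2·Na + glucose + BUN/2.8
= 2·142 + 5.5 + 25/2.8
= 284 + 5.50 + 8.93
= 298.43 mOsm/kg ≈ 298.4 mOsm/kg
Osmolar gap = measured − calculated = 320 − 298.4 = 21.6 mOsm/kg

21.6 mOsm/kg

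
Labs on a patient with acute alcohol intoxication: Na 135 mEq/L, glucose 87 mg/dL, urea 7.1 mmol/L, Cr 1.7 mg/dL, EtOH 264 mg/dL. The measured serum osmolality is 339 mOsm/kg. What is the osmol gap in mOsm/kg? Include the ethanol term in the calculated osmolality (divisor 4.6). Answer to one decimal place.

Calculated osmolality = 2·Na + glucose/18 + urea + ethanol/4.6
= 2·135 + 87/18 + 7.1 + 264/4.6
= 270 + 4.83 + 7.10 + 57.39
= 339.32 mOsm/kg ≈ 339.3 mOsm/kg
Osmolar gap = measured − calculated = 339 − 339.3 = -0.3 mOsm/kg

-0.3 mOsm/kg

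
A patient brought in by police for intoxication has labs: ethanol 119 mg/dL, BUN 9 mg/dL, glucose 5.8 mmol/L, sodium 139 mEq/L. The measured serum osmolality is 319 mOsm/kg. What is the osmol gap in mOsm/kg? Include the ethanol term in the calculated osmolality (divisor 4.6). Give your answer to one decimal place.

Calculated osmolality = 2·Na + glucose + BUN/2.8 + ethanol/4.6
= 2·139 + 5.8 + 9/2.8 + 119/4.6
= 278 + 5.80 + 3.21 + 25.87
= 312.88 mOsm/kg ≈ 312.9 mOsm/kg
Osmolar gap = measured − calculated = 319 − 312.9 = 6.1 mOsm/kg

6.1 mOsm/kg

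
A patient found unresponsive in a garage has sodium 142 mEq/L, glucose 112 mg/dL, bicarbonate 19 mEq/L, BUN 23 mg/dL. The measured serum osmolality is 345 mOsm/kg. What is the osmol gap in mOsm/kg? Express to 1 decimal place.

46.6 mOsm/kg

Calculated osmolality = 2·Na + glucose/18 + BUN/2.8
= 2·142 + 112/18 + 23/2.8
= 284 + 6.22 + 8.21
= 298.43 mOsm/kg ≈ 298.4 mOsm/kg
Osmolar gap = measured − calculated = 345 − 298.4 = 46.6 mOsm/kg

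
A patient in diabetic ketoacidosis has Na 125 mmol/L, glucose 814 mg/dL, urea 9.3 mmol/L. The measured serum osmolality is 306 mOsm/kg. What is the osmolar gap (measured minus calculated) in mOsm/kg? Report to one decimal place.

1.5 mOsm/kg

Calculated osmolality = 2·Na + glucose/18 + urea
= 2·125 + 814/18 + 9.3
= 250 + 45.22 + 9.30
= 304.52 mOsm/kg ≈ 304.5 mOsm/kg
Osmolar gap = measured − calculated = 306 − 304.5 = 1.5 mOsm/kg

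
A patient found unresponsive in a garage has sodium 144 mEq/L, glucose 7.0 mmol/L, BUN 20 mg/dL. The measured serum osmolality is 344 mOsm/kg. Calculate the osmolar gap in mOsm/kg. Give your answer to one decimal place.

41.9 mOsm/kg

Calculated osmolality = 2·Na + glucose + BUN/2.8
= 2·144 + 7 + 20/2.8
= 288 + 7 + 7.14
= 302.14 mOsm/kg ≈ 302.1 mOsm/kg
Osmolar gap = measured − calculated = 344 − 302.1 = 41.9 mOsm/kg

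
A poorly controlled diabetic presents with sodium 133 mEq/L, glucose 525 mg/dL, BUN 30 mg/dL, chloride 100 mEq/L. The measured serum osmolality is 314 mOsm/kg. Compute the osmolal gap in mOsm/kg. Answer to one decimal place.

8.1 mOsm/kg

Calculated osmolality = 2·Na + glucose/18 + BUN/2.8
= 2·133 + 525/18 + 30/2.8
= 266 + 29.17 + 10.71
= 305.88 mOsm/kg ≈ 305.9 mOsm/kg
Osmolar gap = measured − calculated = 314 − 305.9 = 8.1 mOsm/kg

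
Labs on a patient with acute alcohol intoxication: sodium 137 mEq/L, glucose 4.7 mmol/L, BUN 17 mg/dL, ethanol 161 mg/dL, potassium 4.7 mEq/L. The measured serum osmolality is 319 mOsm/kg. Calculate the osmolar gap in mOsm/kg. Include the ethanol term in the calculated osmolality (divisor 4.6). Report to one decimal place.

-0.8 mOsm/kg

Calculated osmolality = 2·Na + glucose + BUN/2.8 + ethanol/4.6
= 2·137 + 4.7 + 17/2.8 + 161/4.6
= 274 + 4.70 + 6.07 + 35
= 319.77 mOsm/kg ≈ 319.8 mOsm/kg
Osmolar gap = measured − calculated = 319 − 319.8 = -0.8 mOsm/kg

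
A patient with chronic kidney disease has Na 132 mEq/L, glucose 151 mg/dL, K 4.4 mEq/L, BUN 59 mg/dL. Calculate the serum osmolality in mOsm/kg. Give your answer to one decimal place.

293.5 mOsm/kg

Calculated osmolality = 2·Na + glucose/18 + BUN/2.8
= 2·132 + 151/18 + 59/2.8
= 264 + 8.39 + 21.07
= 293.46 mOsm/kg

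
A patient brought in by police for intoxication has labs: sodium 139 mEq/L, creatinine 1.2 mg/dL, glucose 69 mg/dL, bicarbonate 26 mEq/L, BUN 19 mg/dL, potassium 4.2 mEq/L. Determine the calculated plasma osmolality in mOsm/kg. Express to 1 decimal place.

288.6 mOsm/kg

Calculated osmolality = 2·Na + glucose/18 + BUN/2.8
= 2·139 + 69/18 + 19/2.8
= 278 + 3.83 + 6.79
= 288.62 mOsm/kg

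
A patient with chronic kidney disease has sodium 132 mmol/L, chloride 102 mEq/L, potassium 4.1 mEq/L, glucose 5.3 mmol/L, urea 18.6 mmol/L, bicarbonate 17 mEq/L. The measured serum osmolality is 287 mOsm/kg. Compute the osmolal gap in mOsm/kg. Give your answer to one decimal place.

Calculated osmolality = 2·Na + glucose + urea
= 2·132 + 5.3 + 18.6
= 264 + 5.30 + 18.60
= 287.9 mOsm/kg ≈ 287.9 mOsm/kg
Osmolar gap = measured − calculated = 287 − 287.9 = -0.9 mOsm/kg

-0.9 mOsm/kg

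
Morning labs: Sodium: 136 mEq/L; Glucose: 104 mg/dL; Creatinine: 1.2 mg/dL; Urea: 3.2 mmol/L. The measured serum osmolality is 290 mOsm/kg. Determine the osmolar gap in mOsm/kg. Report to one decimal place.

9.0 mOsm/kg

Calculated osmolality = 2·Na + glucose/18 + urea
= 2·136 + 104/18 + 3.2
= 272 + 5.78 + 3.20
= 280.98 mOsm/kg ≈ 281.0 mOsm/kg
Osmolar gap = measured − calculated = 290 − 281.0 = 9.0 mOsm/kg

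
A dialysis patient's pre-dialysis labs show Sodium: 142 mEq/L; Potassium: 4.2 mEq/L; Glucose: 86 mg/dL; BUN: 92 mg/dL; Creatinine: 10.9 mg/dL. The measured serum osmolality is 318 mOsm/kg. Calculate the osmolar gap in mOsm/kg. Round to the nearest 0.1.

Calculated osmolality = 2·Na + glucose/18 + BUN/2.8
= 2·142 + 86/18 + 92/2.8
= 284 + 4.78 + 32.86
= 321.64 mOsm/kg ≈ 321.6 mOsm/kg
Osmolar gap = measured − calculated = 318 − 321.6 = -3.6 mOsm/kg

-3.6 mOsm/kg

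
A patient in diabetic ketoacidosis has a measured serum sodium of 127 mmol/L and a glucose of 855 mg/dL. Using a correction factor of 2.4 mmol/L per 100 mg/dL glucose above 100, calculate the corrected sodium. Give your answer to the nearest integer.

Corrected Na = measured Na + 2.4 · (glucose − 100)/100
= 127 + 2.4 · (855 − 100)/100
= 127 + 18.1
= 145.1 mmol/L

145 mmol/L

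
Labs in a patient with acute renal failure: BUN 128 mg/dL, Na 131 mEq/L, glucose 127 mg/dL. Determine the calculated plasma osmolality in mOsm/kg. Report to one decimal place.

314.8 mOsm/kg

Calculated osmolality = 2·Na + glucose/18 + BUN/2.8
= 2·131 + 127/18 + 128/2.8
= 262 + 7.06 + 45.71
= 314.77 mOsm/kg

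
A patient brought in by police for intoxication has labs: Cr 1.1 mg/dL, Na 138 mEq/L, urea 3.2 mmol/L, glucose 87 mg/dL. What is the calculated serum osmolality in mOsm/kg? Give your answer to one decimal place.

284.0 mOsm/kg

Calculated osmolality = 2·Na + glucose/18 + urea
= 2·138 + 87/18 + 3.2
= 276 + 4.83 + 3.20
= 284.03 mOsm/kg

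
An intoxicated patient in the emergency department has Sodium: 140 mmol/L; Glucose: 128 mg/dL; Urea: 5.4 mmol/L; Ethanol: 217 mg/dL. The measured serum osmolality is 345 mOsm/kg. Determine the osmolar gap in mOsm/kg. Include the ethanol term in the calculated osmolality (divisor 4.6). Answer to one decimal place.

Calculated osmolality = 2·Na + glucose/18 + urea + ethanol/4.6
= 2·140 + 128/18 + 5.4 + 217/4.6
= 280 + 7.11 + 5.40 + 47.17
= 339.68 mOsm/kg ≈ 339.7 mOsm/kg
Osmolar gap = measured − calculated = 345 − 339.7 = 5.3 mOsm/kg

5.3 mOsm/kg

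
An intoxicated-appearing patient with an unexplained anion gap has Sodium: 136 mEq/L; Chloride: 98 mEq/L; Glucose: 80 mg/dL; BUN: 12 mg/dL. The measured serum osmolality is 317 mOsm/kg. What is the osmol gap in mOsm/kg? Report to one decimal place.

36.3 mOsm/kg

Calculated osmolality = 2·Na + glucose/18 + BUN/2.8
= 2·136 + 80/18 + 12/2.8
= 272 + 4.44 + 4.29
= 280.73 mOsm/kg ≈ 280.7 mOsm/kg
Osmolar gap = measured − calculated = 317 − 280.7 = 36.3 mOsm/kg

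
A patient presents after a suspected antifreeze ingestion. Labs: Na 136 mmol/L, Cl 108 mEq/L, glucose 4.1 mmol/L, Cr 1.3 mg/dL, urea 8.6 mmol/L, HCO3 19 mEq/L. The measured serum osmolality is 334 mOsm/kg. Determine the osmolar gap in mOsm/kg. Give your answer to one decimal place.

49.3 mOsm/kg

Calculated osmolality = 2·Na + glucose + urea
= 2·136 + 4.1 + 8.6
= 272 + 4.10 + 8.60
= 284.7 mOsm/kg ≈ 284.7 mOsm/kg
Osmolar gap = measured − calculated = 334 − 284.7 = 49.3 mOsm/kg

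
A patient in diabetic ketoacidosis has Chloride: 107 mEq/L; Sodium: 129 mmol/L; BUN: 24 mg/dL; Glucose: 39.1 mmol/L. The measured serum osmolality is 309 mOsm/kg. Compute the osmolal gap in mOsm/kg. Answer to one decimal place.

3.3 mOsm/kg

Calculated osmolality = 2·Na + glucose + BUN/2.8
= 2·129 + 39.1 + 24/2.8
= 258 + 39.10 + 8.57
= 305.67 mOsm/kg ≈ 305.7 mOsm/kg
Osmolar gap = measured − calculated = 309 − 305.7 = 3.3 mOsm/kg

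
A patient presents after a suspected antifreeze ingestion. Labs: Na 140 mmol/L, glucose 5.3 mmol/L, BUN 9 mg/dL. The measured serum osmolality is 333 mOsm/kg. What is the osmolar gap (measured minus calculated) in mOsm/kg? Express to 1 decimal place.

44.5 mOsm/kg

Calculated osmolality = 2·Na + glucose + BUN/2.8
= 2·140 + 5.3 + 9/2.8
= 280 + 5.30 + 3.21
= 288.51 mOsm/kg ≈ 288.5 mOsm/kg
Osmolar gap = measured − calculated = 333 − 288.5 = 44.5 mOsm/kg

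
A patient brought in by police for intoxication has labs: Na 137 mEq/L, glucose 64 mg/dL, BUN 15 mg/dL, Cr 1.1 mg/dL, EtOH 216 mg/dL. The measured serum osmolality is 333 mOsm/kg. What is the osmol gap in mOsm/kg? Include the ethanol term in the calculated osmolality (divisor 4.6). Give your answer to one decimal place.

3.1 mOsm/kg

Calculated osmolality = 2·Na + glucose/18 + BUN/2.8 + ethanol/4.6
= 2·137 + 64/18 + 15/2.8 + 216/4.6
= 274 + 3.56 + 5.36 + 46.96
= 329.88 mOsm/kg ≈ 329.9 mOsm/kg
Osmolar gap = measured − calculated = 333 − 329.9 = 3.1 mOsm/kg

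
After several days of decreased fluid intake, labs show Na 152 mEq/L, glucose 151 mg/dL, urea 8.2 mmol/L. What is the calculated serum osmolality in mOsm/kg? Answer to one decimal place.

Calculated osmolality = 2·Na + glucose/18 + urea
= 2·152 + 151/18 + 8.2
= 304 + 8.39 + 8.20
= 320.59 mOsm/kg

320.6 mOsm/kg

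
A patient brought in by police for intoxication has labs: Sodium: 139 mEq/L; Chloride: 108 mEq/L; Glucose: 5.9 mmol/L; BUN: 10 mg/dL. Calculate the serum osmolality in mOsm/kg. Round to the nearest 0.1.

Calculated osmolality = 2·Na + glucose + BUN/2.8
= 2·139 + 5.9 + 10/2.8
= 278 + 5.90 + 3.57
= 287.47 mOsm/kg

287.5 mOsm/kg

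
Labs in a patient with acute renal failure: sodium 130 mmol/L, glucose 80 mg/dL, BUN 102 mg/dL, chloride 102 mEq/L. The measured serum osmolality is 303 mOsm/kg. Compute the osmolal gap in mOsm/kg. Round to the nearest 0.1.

Calculated osmolality = 2·Na + glucose/18 + BUN/2.8
= 2·130 + 80/18 + 102/2.8
= 260 + 4.44 + 36.43
= 300.87 mOsm/kg ≈ 300.9 mOsm/kg
Osmolar gap = measured − calculated = 303 − 300.9 = 2.1 mOsm/kg

2.1 mOsm/kg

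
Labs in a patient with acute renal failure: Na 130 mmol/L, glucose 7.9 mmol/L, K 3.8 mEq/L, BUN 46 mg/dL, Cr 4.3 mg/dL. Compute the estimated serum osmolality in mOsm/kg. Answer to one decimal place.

Calculated osmolality = 2·Na + glucose + BUN/2.8
= 2·130 + 7.9 + 46/2.8
= 260 + 7.90 + 16.43
= 284.33 mOsm/kg

284.3 mOsm/kg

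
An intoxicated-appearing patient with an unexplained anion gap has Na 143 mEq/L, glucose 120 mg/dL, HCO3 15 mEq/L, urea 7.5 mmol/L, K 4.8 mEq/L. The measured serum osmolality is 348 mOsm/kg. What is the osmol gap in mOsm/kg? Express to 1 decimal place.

47.8 mOsm/kg

Calculated osmolality = 2·Na + glucose/18 + urea
= 2·143 + 120/18 + 7.5
= 286 + 6.67 + 7.50
= 300.17 mOsm/kg ≈ 300.2 mOsm/kg
Osmolar gap = measured − calculated = 348 − 300.2 = 47.8 mOsm/kg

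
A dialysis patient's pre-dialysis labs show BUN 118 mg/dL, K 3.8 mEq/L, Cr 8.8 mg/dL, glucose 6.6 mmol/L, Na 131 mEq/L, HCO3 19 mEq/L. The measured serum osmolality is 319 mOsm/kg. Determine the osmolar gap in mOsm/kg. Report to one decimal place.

Calculated osmolality = 2·Na + glucose + BUN/2.8
= 2·131 + 6.6 + 118/2.8
= 262 + 6.60 + 42.14
= 310.74 mOsm/kg ≈ 310.7 mOsm/kg
Osmolar gap = measured − calculated = 319 − 310.7 = 8.3 mOsm/kg

8.3 mOsm/kg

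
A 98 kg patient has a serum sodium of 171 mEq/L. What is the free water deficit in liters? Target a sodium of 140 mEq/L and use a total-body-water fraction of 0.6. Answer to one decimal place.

TBW = 0.6 · 98 = 58.8 L
Free water deficit = TBW · (Na/140 − 1)
= 58.8 · (171/140 − 1)
= 58.8 · 0.2214
= 13.02 L

13.0 L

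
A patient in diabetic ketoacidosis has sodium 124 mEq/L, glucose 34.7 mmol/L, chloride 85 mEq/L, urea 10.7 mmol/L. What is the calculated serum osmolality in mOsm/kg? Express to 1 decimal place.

Calculated osmolality = 2·Na + glucose + urea
= 2·124 + 34.7 + 10.7
= 248 + 34.70 + 10.70
= 293.4 mOsm/kg

293.4 mOsm/kg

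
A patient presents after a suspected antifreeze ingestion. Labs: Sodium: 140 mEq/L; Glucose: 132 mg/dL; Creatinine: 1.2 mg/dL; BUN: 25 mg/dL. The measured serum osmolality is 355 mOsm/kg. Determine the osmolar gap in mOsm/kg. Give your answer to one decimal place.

Calculated osmolality = 2·Na + glucose/18 + BUN/2.8
= 2·140 + 132/18 + 25/2.8
= 280 + 7.33 + 8.93
= 296.26 mOsm/kg ≈ 296.3 mOsm/kg
Osmolar gap = measured − calculated = 355 − 296.3 = 58.7 mOsm/kg

58.7 mOsm/kg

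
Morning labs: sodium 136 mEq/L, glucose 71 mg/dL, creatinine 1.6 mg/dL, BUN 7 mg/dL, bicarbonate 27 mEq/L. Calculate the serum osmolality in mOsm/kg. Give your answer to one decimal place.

Calculated osmolality = 2·Na + glucose/18 + BUN/2.8
= 2·136 + 71/18 + 7/2.8
= 272 + 3.94 + 2.50
= 278.44 mOsm/kg

278.4 mOsm/kg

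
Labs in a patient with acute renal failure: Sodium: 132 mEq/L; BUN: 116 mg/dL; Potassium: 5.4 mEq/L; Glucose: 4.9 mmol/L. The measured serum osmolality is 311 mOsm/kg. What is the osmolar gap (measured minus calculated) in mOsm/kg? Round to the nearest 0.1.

Calculated osmolality = 2·Na + glucose + BUN/2.8
= 2·132 + 4.9 + 116/2.8
= 264 + 4.90 + 41.43
= 310.33 mOsm/kg ≈ 310.3 mOsm/kg
Osmolar gap = measured − calculated = 311 − 310.3 = 0.7 mOsm/kg

0.7 mOsm/kg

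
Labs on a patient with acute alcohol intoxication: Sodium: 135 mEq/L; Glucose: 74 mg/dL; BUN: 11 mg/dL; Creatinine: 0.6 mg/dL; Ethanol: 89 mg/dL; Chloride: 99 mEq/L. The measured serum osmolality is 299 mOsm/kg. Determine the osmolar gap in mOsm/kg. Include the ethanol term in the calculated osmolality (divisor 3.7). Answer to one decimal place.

Calculated osmolality = 2·Na + glucose/18 + BUN/2.8 + ethanol/3.7
= 2·135 + 74/18 + 11/2.8 + 89/3.7
= 270 + 4.11 + 3.93 + 24.05
= 302.09 mOsm/kg ≈ 302.1 mOsm/kg
Osmolar gap = measured − calculated = 299 − 302.1 = -3.1 mOsm/kg

-3.1 mOsm/kg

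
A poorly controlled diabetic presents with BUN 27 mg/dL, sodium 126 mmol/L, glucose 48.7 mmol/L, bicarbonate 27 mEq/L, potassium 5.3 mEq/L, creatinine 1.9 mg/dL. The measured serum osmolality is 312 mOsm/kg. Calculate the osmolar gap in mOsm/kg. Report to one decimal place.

1.7 mOsm/kg

Calculated osmolality = 2·Na + glucose + BUN/2.8
= 2·126 + 48.7 + 27/2.8
= 252 + 48.70 + 9.64
= 310.34 mOsm/kg ≈ 310.3 mOsm/kg
Osmolar gap = measured − calculated = 312 − 310.3 = 1.7 mOsm/kg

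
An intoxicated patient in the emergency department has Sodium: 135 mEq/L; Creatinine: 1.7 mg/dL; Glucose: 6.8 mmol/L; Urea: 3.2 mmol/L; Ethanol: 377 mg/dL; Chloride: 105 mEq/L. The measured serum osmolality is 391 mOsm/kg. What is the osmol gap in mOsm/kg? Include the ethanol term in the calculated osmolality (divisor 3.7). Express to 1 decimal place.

Calculated osmolality = 2·Na + glucose + urea + ethanol/3.7
= 2·135 + 6.8 + 3.2 + 377/3.7
= 270 + 6.80 + 3.20 + 101.89
= 381.89 mOsm/kg ≈ 381.9 mOsm/kg
Osmolar gap = measured − calculated = 391 − 381.9 = 9.1 mOsm/kg

9.1 mOsm/kg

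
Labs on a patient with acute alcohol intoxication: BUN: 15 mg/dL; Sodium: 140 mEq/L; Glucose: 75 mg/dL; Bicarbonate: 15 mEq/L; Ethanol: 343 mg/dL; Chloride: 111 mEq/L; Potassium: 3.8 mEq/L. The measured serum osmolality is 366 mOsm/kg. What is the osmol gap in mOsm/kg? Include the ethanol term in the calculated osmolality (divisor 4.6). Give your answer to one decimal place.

Calculated osmolality = 2·Na + glucose/18 + BUN/2.8 + ethanol/4.6
= 2·140 + 75/18 + 15/2.8 + 343/4.6
= 280 + 4.17 + 5.36 + 74.57
= 364.1 mOsm/kg ≈ 364.1 mOsm/kg
Osmolar gap = measured − calculated = 366 − 364.1 = 1.9 mOsm/kg

1.9 mOsm/kg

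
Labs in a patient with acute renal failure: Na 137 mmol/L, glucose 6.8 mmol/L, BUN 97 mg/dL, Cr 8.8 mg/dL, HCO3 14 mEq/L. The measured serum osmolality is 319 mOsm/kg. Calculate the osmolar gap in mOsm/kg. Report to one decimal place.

Calculated osmolality = 2·Na + glucose + BUN/2.8
= 2·137 + 6.8 + 97/2.8
= 274 + 6.80 + 34.64
= 315.44 mOsm/kg ≈ 315.4 mOsm/kg
Osmolar gap = measured − calculated = 319 − 315.4 = 3.6 mOsm/kg

3.6 mOsm/kg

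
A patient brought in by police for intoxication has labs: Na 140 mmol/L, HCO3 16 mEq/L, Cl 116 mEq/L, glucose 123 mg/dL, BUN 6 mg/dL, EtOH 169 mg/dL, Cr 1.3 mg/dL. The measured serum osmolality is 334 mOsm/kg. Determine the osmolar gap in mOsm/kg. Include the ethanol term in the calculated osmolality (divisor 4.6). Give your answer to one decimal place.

Calculated osmolality = 2·Na + glucose/18 + BUN/2.8 + ethanol/4.6
= 2·140 + 123/18 + 6/2.8 + 169/4.6
= 280 + 6.83 + 2.14 + 36.74
= 325.71 mOsm/kg ≈ 325.7 mOsm/kg
Osmolar gap = measured − calculated = 334 − 325.7 = 8.3 mOsm/kg

8.3 mOsm/kg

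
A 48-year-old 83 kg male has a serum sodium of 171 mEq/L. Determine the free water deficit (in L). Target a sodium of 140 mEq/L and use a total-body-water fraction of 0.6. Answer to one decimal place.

TBW = 0.6 · 83 = 49.8 L
Free water deficit = TBW · (Na/140 − 1)
= 49.8 · (171/140 − 1)
= 49.8 · 0.2214
= 11.03 L

11.0 L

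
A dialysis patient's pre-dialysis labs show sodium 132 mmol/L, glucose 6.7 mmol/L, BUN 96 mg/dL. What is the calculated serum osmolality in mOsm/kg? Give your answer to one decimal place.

Calculated osmolality = 2·Na + glucose + BUN/2.8
= 2·132 + 6.7 + 96/2.8
= 264 + 6.70 + 34.29
= 304.99 mOsm/kg

305.0 mOsm/kg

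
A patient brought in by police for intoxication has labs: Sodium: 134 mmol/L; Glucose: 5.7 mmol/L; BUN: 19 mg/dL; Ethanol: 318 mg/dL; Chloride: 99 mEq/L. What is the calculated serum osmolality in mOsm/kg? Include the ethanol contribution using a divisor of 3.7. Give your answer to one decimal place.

366.4 mOsm/kg

Calculated osmolality = 2·Na + glucose + BUN/2.8 + ethanol/3.7
= 2·134 + 5.7 + 19/2.8 + 318/3.7
= 268 + 5.70 + 6.79 + 85.95
= 366.44 mOsm/kg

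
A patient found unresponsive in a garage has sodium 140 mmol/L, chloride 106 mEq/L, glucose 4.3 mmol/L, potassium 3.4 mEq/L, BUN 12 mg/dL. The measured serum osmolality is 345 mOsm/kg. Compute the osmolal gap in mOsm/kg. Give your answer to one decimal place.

56.4 mOsm/kg

Calculated osmolality = 2·Na + glucose + BUN/2.8
= 2·140 + 4.3 + 12/2.8
= 280 + 4.30 + 4.29
= 288.59 mOsm/kg ≈ 288.6 mOsm/kg
Osmolar gap = measured − calculated = 345 − 288.6 = 56.4 mOsm/kg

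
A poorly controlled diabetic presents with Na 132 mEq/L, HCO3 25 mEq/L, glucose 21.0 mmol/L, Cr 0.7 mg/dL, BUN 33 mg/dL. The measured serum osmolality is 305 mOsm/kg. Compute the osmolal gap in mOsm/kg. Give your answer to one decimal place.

8.2 mOsm/kg

Calculated osmolality = 2·Na + glucose + BUN/2.8
= 2·132 + 21 + 33/2.8
= 264 + 21 + 11.79
= 296.79 mOsm/kg ≈ 296.8 mOsm/kg
Osmolar gap = measured − calculated = 305 − 296.8 = 8.2 mOsm/kg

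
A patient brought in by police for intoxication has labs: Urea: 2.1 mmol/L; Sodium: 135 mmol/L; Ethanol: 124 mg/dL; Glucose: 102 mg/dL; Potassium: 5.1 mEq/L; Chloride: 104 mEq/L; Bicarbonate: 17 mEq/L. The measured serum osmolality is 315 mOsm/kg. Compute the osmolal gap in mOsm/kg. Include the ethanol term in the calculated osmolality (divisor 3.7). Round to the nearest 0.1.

Calculated osmolality = 2·Na + glucose/18 + urea + ethanol/3.7
= 2·135 + 102/18 + 2.1 + 124/3.7
= 270 + 5.67 + 2.10 + 33.51
= 311.28 mOsm/kg ≈ 311.3 mOsm/kg
Osmolar gap = measured − calculated = 315 − 311.3 = 3.7 mOsm/kg

3.7 mOsm/kg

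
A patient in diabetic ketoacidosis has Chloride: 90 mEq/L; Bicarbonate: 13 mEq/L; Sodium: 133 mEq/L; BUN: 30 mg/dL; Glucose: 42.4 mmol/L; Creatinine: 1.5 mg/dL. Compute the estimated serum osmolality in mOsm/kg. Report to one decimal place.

319.1 mOsm/kg

Calculated osmolality = 2·Na + glucose + BUN/2.8
= 2·133 + 42.4 + 30/2.8
= 266 + 42.40 + 10.71
= 319.11 mOsm/kg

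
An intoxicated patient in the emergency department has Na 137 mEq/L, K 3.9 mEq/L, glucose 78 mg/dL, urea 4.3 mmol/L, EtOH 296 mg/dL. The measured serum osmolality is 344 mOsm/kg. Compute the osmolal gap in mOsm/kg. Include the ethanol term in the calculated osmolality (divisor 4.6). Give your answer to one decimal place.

Calculated osmolality = 2·Na + glucose/18 + urea + ethanol/4.6
= 2·137 + 78/18 + 4.3 + 296/4.6
= 274 + 4.33 + 4.30 + 64.35
= 346.98 mOsm/kg ≈ 347.0 mOsm/kg
Osmolar gap = measured − calculated = 344 − 347.0 = -3.0 mOsm/kg

-3.0 mOsm/kg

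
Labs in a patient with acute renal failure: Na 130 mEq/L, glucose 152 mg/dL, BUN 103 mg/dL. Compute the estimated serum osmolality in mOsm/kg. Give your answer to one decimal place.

305.2 mOsm/kg

Calculated osmolality = 2·Na + glucose/18 + BUN/2.8
= 2·130 + 152/18 + 103/2.8
= 260 + 8.44 + 36.79
= 305.23 mOsm/kg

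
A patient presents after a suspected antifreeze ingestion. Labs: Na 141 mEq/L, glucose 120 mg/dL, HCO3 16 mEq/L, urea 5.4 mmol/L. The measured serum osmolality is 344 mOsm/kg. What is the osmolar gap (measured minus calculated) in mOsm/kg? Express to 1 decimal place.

Calculated osmolality = 2·Na + glucose/18 + urea
= 2·141 + 120/18 + 5.4
= 282 + 6.67 + 5.40
= 294.07 mOsm/kg ≈ 294.1 mOsm/kg
Osmolar gap = measured − calculated = 344 − 294.1 = 49.9 mOsm/kg

49.9 mOsm/kg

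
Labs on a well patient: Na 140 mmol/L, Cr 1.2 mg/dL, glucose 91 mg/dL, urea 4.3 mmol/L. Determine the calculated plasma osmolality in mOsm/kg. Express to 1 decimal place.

Calculated osmolality = 2·Na + glucose/18 + urea
= 2·140 + 91/18 + 4.3
= 280 + 5.06 + 4.30
= 289.36 mOsm/kg

289.4 mOsm/kg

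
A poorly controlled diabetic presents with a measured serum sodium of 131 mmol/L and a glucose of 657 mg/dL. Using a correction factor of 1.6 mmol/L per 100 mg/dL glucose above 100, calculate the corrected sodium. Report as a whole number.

140 mmol/L

Corrected Na = measured Na + 1.6 · (glucose − 100)/100
= 131 + 1.6 · (657 − 100)/100
= 131 + 8.9
= 139.9 mmol/L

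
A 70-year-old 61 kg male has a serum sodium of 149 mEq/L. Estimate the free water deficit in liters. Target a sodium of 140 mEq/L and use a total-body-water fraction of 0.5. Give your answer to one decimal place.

TBW = 0.5 · 61 = 30.5 L
Free water deficit = TBW · (Na/140 − 1)
= 30.5 · (149/140 − 1)
= 30.5 · 0.0643
= 1.96 L

2.0 L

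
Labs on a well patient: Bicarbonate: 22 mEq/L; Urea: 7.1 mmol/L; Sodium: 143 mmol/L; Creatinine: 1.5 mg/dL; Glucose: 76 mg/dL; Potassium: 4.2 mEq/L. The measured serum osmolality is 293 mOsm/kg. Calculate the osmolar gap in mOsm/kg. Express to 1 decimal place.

-4.3 mOsm/kg

Calculated osmolality = 2·Na + glucose/18 + urea
= 2·143 + 76/18 + 7.1
= 286 + 4.22 + 7.10
= 297.32 mOsm/kg ≈ 297.3 mOsm/kg
Osmolar gap = measured − calculated = 293 − 297.3 = -4.3 mOsm/kg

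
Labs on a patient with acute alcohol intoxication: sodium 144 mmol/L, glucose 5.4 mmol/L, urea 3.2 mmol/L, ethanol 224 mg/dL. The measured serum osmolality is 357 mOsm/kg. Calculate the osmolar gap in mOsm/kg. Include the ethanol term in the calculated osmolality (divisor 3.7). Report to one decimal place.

-0.1 mOsm/kg

Calculated osmolality = 2·Na + glucose + urea + ethanol/3.7
= 2·144 + 5.4 + 3.2 + 224/3.7
= 288 + 5.40 + 3.20 + 60.54
= 357.14 mOsm/kg ≈ 357.1 mOsm/kg
Osmolar gap = measured − calculated = 357 − 357.1 = -0.1 mOsm/kg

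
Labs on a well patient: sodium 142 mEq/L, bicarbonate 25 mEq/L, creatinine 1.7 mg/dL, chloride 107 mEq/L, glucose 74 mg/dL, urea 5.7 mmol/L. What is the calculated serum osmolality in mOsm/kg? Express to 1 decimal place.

293.8 mOsm/kg

Calculated osmolality = 2·Na + glucose/18 + urea
= 2·142 + 74/18 + 5.7
= 284 + 4.11 + 5.70
= 293.81 mOsm/kg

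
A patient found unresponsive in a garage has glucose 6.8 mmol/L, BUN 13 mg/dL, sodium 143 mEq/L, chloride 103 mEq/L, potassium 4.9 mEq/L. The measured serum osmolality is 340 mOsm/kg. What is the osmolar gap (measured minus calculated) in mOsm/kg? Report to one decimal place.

Calculated osmolality = 2·Na + glucose + BUN/2.8
= 2·143 + 6.8 + 13/2.8
= 286 + 6.80 + 4.64
= 297.44 mOsm/kg ≈ 297.4 mOsm/kg
Osmolar gap = measured − calculated = 340 − 297.4 = 42.6 mOsm/kg

42.6 mOsm/kg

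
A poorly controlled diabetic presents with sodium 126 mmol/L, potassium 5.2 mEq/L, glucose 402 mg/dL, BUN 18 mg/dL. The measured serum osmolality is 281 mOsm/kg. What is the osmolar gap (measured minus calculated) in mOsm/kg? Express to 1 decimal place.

Calculated osmolality = 2·Na + glucose/18 + BUN/2.8
= 2·126 + 402/18 + 18/2.8
= 252 + 22.33 + 6.43
= 280.76 mOsm/kg ≈ 280.8 mOsm/kg
Osmolar gap = measured − calculated = 281 − 280.8 = 0.2 mOsm/kg

0.2 mOsm/kg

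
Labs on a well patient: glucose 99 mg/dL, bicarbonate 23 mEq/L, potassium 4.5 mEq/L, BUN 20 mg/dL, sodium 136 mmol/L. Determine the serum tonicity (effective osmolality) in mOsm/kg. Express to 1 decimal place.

Effective osmolality excludes urea (freely permeant across cell membranes):
2·Na + glucose/18
= 2·136 + 99/18
= 272 + 5.5
= 277.5 mOsm/kg

277.5 mOsm/kg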